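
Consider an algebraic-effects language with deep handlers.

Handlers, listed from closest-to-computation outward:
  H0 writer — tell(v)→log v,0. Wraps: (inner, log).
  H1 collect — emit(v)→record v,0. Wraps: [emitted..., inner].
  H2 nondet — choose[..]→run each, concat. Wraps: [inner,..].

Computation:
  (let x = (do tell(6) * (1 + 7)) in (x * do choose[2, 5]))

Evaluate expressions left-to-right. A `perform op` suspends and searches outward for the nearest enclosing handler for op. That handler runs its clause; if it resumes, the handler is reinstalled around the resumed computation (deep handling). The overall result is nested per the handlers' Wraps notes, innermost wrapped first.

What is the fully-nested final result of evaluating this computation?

Working:
tell(6) @ H0 ⇒ log+=6
choose[2, 5] @ H2
  branch[0] choose=2:
    H0 returns (0, (6))
    H1 returns [(0, (6))]
    H2 returns [[(0, (6))]]
  branch[1] choose=5:
    H0 returns (0, (6))
    H1 returns [(0, (6))]
    H2 returns [[(0, (6))]]
= [[(0, (6))], [(0, (6))]]

Answer: [[(0, (6))], [(0, (6))]]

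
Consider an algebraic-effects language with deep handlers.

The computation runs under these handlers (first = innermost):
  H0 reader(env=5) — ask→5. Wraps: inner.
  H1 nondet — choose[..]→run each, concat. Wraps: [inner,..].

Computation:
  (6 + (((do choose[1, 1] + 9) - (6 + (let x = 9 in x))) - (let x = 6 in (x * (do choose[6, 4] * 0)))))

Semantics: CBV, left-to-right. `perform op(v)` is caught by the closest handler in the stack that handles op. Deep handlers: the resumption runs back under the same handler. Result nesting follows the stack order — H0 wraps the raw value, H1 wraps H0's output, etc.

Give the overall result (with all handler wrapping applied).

Working:
choose[1, 1] @ H1
  branch[0] choose=1:
    choose[6, 4] @ H1
      branch[0] choose=6:
        H0 returns 1
        H1 returns [1]
      branch[1] choose=4:
        H0 returns 1
        H1 returns [1]
  branch[1] choose=1:
    choose[6, 4] @ H1
      branch[0] choose=6:
        H0 returns 1
        H1 returns [1]
      branch[1] choose=4:
        H0 returns 1
        H1 returns [1]
= [1, 1, 1, 1]

Answer: [1, 1, 1, 1]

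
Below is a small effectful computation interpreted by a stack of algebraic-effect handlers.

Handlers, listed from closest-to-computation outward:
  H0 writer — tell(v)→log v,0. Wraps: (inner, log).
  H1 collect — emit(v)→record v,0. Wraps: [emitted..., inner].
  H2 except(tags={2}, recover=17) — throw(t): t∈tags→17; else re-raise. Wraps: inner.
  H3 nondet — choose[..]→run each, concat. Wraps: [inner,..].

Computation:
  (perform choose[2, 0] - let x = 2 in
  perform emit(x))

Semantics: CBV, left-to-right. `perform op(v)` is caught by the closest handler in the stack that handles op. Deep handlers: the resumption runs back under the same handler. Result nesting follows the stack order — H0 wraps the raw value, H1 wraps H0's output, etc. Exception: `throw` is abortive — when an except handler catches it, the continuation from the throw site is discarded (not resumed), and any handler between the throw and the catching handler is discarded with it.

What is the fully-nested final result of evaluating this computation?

Evaluation trace:
choose[2, 0] @ H3
  branch[0] choose=2:
    emit(2) @ H1 ⇒ out+=2
    H0 returns (2, ())
    H1 returns [2, (2, ())]
    H2 returns [2, (2, ())]
    H3 returns [[2, (2, ())]]
  branch[1] choose=0:
    emit(2) @ H1 ⇒ out+=2
    H0 returns (0, ())
    H1 returns [2, (0, ())]
    H2 returns [2, (0, ())]
    H3 returns [[2, (0, ())]]
= [[2, (2, ())], [2, (0, ())]]

Answer: [[2, (2, ())], [2, (0, ())]]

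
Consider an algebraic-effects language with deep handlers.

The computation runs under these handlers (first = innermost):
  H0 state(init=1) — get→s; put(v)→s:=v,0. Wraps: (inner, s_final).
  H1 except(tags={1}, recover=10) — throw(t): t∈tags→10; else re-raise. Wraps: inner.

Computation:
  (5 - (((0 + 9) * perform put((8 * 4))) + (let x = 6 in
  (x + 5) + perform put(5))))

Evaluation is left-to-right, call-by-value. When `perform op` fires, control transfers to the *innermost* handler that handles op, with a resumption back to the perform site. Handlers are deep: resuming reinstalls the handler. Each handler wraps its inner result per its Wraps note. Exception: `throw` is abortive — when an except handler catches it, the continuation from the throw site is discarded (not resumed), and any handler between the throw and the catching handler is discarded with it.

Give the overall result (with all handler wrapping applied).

Answer: (-6, 5)

Step-by-step:
put(32) @ H0 ⇒ s:=32
put(5) @ H0 ⇒ s:=5
H0 returns (-6, 5)
H1 returns (-6, 5)
= (-6, 5)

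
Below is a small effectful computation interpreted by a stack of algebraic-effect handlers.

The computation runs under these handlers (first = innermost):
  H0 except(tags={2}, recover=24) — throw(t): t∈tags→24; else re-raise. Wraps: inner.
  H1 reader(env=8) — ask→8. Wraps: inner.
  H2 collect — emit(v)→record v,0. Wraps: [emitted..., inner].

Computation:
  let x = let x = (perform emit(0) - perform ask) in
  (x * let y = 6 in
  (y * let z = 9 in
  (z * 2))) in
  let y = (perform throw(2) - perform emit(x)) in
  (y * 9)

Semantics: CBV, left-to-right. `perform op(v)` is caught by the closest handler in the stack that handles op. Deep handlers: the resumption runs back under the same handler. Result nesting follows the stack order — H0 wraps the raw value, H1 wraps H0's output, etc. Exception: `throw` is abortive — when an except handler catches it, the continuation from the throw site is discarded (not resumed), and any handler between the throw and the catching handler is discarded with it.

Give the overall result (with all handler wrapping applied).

Answer: [0, 24]

Working:
emit(0) @ H2 ⇒ out+=0
ask @ H1 ⇒ 8
throw(2) @ H0 caught ⇒ 24
H1 returns 24
H2 returns [0, 24]
= [0, 24]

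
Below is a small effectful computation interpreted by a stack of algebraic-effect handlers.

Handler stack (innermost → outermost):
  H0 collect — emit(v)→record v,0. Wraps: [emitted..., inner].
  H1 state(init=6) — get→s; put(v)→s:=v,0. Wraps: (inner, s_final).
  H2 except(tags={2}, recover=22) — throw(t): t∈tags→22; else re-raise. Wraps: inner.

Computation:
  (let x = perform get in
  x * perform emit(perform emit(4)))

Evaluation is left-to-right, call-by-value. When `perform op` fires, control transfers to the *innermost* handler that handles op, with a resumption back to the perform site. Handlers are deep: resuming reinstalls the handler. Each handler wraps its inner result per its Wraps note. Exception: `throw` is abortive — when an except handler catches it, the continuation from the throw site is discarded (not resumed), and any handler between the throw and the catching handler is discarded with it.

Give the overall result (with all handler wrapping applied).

Working:
get @ H1 ⇒ 6
emit(4) @ H0 ⇒ out+=4
emit(0) @ H0 ⇒ out+=0
H0 returns [4, 0, 0]
H1 returns ([4, 0, 0], 6)
H2 returns ([4, 0, 0], 6)
= ([4, 0, 0], 6)

Answer: ([4, 0, 0], 6)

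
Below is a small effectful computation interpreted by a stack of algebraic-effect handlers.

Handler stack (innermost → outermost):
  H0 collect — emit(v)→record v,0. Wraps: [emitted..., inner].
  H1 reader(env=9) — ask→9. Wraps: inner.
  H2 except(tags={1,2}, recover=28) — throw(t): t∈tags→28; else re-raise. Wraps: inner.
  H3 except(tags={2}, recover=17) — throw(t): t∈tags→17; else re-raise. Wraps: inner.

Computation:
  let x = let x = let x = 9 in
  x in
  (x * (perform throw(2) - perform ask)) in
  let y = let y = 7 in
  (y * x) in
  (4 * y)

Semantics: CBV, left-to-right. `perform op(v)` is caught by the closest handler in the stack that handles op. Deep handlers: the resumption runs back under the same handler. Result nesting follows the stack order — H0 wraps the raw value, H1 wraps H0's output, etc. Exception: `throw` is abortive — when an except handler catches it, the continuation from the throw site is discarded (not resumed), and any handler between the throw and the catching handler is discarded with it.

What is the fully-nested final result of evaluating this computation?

Answer: 28

Working:
throw(2) @ H2 caught ⇒ 28
H3 returns 28
= 28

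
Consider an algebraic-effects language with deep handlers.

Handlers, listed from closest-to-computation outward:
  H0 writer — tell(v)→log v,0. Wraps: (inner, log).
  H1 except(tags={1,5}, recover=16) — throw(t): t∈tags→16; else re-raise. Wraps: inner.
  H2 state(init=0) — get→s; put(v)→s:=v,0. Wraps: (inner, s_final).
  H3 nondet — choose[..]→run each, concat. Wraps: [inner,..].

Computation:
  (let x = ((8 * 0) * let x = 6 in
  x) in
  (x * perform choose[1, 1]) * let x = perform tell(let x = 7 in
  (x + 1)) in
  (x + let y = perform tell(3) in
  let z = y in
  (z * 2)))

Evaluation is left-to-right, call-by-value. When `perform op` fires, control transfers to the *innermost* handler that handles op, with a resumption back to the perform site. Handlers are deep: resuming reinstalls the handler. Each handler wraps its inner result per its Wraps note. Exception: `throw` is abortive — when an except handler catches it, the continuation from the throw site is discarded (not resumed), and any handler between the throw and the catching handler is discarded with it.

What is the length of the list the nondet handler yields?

Evaluation trace:
choose[1, 1] @ H3
  branch[0] choose=1:
    tell(8) @ H0 ⇒ log+=8
    tell(3) @ H0 ⇒ log+=3
    H0 returns (0, (8, 3))
    H1 returns (0, (8, 3))
    H2 returns ((0, (8, 3)), 0)
    H3 returns [((0, (8, 3)), 0)]
  branch[1] choose=1:
    tell(8) @ H0 ⇒ log+=8
    tell(3) @ H0 ⇒ log+=3
    H0 returns (0, (8, 3))
    H1 returns (0, (8, 3))
    H2 returns ((0, (8, 3)), 0)
    H3 returns [((0, (8, 3)), 0)]
= [((0, (8, 3)), 0), ((0, (8, 3)), 0)]

Answer: 2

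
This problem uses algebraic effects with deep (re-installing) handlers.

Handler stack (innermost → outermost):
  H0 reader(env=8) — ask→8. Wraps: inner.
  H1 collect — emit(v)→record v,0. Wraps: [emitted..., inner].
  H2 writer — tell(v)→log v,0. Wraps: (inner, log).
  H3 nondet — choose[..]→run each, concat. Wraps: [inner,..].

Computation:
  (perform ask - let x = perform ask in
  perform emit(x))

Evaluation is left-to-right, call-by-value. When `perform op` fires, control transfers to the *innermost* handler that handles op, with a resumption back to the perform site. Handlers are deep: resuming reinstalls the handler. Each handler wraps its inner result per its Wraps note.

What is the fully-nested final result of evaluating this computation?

Evaluation trace:
ask @ H0 ⇒ 8
ask @ H0 ⇒ 8
emit(8) @ H1 ⇒ out+=8
H0 returns 8
H1 returns [8, 8]
H2 returns ([8, 8], ())
H3 returns [([8, 8], ())]
= [([8, 8], ())]

Answer: [([8, 8], ())]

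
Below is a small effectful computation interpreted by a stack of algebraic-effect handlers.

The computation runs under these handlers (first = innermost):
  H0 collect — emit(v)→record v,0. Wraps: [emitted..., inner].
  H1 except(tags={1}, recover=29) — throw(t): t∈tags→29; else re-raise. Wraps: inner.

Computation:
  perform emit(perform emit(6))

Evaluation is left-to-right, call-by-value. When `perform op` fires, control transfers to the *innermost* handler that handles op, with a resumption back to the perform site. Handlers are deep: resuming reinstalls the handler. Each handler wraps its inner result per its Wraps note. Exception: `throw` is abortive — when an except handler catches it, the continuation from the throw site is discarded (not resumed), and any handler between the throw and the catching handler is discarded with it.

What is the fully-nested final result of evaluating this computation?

Answer: [6, 0, 0]

Working:
emit(6) @ H0 ⇒ out+=6
emit(0) @ H0 ⇒ out+=0
H0 returns [6, 0, 0]
H1 returns [6, 0, 0]
= [6, 0, 0]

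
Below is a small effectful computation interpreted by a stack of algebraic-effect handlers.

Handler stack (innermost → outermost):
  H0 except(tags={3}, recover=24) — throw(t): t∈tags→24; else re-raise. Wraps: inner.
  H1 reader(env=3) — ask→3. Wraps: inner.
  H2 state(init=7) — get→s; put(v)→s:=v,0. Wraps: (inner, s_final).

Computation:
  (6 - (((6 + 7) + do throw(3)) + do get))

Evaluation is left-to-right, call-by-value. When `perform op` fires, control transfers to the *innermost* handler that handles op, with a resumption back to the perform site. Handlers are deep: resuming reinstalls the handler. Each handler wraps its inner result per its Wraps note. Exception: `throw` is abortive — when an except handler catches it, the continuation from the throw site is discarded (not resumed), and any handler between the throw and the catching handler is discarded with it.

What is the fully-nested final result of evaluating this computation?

Answer: (24, 7)

Evaluation trace:
throw(3) @ H0 caught ⇒ 24
H1 returns 24
H2 returns (24, 7)
= (24, 7)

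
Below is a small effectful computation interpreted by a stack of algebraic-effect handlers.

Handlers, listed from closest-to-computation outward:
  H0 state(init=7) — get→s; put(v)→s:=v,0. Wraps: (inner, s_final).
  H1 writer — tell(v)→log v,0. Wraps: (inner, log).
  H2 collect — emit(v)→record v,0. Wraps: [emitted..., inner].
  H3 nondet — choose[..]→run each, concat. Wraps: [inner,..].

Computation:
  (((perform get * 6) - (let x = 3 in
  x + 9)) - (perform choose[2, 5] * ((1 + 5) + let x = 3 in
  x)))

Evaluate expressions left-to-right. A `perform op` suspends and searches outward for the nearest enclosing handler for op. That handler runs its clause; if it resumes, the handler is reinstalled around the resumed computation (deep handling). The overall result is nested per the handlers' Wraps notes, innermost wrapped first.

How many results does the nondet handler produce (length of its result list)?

Answer: 2

Working:
get @ H0 ⇒ 7
choose[2, 5] @ H3
  branch[0] choose=2:
    H0 returns (12, 7)
    H1 returns ((12, 7), ())
    H2 returns [((12, 7), ())]
    H3 returns [[((12, 7), ())]]
  branch[1] choose=5:
    H0 returns (-15, 7)
    H1 returns ((-15, 7), ())
    H2 returns [((-15, 7), ())]
    H3 returns [[((-15, 7), ())]]
= [[((12, 7), ())], [((-15, 7), ())]]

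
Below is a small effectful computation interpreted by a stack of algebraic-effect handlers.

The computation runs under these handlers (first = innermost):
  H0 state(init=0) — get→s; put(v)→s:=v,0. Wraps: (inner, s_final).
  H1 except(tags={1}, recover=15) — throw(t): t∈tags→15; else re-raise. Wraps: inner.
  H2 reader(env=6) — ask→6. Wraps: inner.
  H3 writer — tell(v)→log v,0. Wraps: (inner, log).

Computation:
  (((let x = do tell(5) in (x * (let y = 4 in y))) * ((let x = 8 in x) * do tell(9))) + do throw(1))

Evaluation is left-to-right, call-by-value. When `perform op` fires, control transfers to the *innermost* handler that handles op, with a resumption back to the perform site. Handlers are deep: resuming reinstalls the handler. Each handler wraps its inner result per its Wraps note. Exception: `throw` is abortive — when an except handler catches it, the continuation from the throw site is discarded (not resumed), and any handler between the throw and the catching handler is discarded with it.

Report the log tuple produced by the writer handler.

Answer: (5, 9)

Step-by-step:
tell(5) @ H3 ⇒ log+=5
tell(9) @ H3 ⇒ log+=9
throw(1) @ H1 caught ⇒ 15
H2 returns 15
H3 returns (15, (5, 9))
= (15, (5, 9))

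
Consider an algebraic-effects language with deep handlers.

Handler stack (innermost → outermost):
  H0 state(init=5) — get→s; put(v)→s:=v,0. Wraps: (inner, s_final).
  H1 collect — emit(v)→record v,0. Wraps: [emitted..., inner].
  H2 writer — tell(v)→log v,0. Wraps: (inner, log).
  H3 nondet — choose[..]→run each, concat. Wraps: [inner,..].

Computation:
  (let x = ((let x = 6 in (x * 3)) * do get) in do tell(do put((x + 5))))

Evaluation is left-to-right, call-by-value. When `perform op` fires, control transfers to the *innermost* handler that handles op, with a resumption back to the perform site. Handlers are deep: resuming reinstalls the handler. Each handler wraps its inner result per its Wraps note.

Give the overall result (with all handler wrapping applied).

Answer: [([(0, 95)], (0))]

Step-by-step:
get @ H0 ⇒ 5
put(95) @ H0 ⇒ s:=95
tell(0) @ H2 ⇒ log+=0
H0 returns (0, 95)
H1 returns [(0, 95)]
H2 returns ([(0, 95)], (0))
H3 returns [([(0, 95)], (0))]
= [([(0, 95)], (0))]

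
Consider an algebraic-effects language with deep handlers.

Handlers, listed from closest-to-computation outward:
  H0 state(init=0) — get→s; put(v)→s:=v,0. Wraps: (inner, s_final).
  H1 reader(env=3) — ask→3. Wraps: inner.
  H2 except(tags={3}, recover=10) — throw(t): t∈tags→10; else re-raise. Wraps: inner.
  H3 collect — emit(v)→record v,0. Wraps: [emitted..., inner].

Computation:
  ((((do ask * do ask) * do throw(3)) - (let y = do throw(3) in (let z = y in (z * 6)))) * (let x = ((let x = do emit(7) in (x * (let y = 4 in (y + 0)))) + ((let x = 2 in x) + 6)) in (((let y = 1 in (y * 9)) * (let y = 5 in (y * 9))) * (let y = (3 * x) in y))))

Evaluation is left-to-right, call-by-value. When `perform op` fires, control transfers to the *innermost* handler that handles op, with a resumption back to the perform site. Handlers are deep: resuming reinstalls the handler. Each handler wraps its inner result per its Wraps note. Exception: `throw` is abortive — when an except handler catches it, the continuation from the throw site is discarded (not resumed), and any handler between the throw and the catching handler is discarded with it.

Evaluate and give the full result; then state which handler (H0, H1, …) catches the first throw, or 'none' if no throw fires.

Answer: [10] ; first throw caught by: H2

Working:
ask @ H1 ⇒ 3
ask @ H1 ⇒ 3
throw(3) @ H2 caught ⇒ 10
H3 returns [10]
= [10]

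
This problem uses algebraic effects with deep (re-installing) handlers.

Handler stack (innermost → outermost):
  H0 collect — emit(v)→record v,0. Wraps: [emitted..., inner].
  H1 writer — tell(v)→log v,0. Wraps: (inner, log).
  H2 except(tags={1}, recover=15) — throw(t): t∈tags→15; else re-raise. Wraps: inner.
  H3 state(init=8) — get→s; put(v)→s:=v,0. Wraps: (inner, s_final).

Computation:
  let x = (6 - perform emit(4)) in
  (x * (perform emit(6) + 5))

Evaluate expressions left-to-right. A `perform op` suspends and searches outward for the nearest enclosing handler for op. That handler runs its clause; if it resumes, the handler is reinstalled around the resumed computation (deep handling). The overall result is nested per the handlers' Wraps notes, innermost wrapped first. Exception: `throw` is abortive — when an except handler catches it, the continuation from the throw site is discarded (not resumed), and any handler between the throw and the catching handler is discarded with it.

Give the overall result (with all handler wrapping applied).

Answer: (([4, 6, 30], ()), 8)

Evaluation trace:
emit(4) @ H0 ⇒ out+=4
emit(6) @ H0 ⇒ out+=6
H0 returns [4, 6, 30]
H1 returns ([4, 6, 30], ())
H2 returns ([4, 6, 30], ())
H3 returns (([4, 6, 30], ()), 8)
= (([4, 6, 30], ()), 8)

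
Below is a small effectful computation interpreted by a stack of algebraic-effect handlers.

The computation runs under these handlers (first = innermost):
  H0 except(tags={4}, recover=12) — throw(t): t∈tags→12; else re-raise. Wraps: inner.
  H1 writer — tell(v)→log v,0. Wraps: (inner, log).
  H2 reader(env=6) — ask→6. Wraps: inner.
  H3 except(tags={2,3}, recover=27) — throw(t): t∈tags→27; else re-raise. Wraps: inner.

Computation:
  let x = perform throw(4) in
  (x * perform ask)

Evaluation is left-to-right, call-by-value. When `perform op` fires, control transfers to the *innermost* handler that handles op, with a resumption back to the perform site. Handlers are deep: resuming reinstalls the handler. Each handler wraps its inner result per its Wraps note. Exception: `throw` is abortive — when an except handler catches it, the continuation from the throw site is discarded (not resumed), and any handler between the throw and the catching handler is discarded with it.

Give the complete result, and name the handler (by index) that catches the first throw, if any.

Answer: (12, ()) ; first throw caught by: H0

Working:
throw(4) @ H0 caught ⇒ 12
H1 returns (12, ())
H2 returns (12, ())
H3 returns (12, ())
= (12, ())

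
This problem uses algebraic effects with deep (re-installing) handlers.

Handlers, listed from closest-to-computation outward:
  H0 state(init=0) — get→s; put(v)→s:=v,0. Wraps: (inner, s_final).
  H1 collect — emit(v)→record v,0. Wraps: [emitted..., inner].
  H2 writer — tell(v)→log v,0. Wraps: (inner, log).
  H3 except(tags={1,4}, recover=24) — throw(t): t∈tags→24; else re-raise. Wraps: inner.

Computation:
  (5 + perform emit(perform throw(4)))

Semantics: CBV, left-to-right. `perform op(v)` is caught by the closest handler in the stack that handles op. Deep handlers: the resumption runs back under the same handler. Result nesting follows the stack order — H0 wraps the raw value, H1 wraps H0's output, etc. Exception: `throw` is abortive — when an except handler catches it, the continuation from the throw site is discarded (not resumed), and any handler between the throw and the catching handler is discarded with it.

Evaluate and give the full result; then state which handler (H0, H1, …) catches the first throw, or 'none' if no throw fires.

Step-by-step:
throw(4) @ H3 caught ⇒ 24
= 24

Answer: 24 ; first throw caught by: H3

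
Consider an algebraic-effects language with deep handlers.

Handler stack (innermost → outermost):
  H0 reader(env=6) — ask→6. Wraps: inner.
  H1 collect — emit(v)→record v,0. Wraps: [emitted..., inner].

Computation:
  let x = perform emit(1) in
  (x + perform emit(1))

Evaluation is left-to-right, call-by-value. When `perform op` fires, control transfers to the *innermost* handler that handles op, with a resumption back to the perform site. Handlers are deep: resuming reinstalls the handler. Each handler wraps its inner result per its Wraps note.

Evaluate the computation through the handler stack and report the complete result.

Answer: [1, 1, 0]

Step-by-step:
emit(1) @ H1 ⇒ out+=1
emit(1) @ H1 ⇒ out+=1
H0 returns 0
H1 returns [1, 1, 0]
= [1, 1, 0]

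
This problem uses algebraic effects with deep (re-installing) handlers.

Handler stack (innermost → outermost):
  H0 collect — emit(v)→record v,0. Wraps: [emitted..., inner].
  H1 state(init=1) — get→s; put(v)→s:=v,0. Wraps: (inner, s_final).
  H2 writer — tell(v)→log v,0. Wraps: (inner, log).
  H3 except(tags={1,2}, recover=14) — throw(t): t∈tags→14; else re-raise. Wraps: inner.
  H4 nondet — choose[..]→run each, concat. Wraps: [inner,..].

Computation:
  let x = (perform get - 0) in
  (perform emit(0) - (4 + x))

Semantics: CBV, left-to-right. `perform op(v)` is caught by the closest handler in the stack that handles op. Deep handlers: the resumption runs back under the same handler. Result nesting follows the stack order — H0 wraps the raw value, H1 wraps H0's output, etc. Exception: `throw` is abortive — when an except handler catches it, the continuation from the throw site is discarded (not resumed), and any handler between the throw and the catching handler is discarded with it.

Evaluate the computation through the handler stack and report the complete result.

Evaluation trace:
get @ H1 ⇒ 1
emit(0) @ H0 ⇒ out+=0
H0 returns [0, -5]
H1 returns ([0, -5], 1)
H2 returns (([0, -5], 1), ())
H3 returns (([0, -5], 1), ())
H4 returns [(([0, -5], 1), ())]
= [(([0, -5], 1), ())]

Answer: [(([0, -5], 1), ())]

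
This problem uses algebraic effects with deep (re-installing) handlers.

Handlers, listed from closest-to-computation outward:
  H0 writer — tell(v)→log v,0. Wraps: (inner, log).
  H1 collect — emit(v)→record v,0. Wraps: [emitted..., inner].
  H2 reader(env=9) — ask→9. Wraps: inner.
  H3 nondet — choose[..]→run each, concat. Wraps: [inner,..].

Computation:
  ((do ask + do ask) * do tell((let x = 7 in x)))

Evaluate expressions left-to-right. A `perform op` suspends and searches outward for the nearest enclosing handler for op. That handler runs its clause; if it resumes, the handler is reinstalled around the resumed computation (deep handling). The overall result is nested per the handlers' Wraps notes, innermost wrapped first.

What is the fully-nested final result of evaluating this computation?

Step-by-step:
ask @ H2 ⇒ 9
ask @ H2 ⇒ 9
tell(7) @ H0 ⇒ log+=7
H0 returns (0, (7))
H1 returns [(0, (7))]
H2 returns [(0, (7))]
H3 returns [[(0, (7))]]
= [[(0, (7))]]

Answer: [[(0, (7))]]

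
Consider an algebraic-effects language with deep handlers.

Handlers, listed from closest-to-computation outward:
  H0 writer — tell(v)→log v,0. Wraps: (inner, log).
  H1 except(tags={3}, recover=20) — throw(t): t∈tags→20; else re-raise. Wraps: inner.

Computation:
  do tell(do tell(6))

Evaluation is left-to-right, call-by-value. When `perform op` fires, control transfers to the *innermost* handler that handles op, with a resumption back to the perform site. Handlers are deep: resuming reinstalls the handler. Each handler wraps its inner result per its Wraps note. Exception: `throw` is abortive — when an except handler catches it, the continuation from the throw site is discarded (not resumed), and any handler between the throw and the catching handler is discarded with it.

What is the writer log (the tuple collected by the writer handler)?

Evaluation trace:
tell(6) @ H0 ⇒ log+=6
tell(0) @ H0 ⇒ log+=0
H0 returns (0, (6, 0))
H1 returns (0, (6, 0))
= (0, (6, 0))

Answer: (6, 0)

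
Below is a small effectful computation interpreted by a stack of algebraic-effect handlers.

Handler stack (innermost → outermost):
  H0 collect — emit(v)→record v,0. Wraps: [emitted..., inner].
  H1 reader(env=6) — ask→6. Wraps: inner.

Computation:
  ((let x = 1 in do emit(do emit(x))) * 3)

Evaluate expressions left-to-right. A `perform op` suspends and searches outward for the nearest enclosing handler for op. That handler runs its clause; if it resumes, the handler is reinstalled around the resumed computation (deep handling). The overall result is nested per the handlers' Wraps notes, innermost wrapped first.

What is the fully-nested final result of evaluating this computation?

Evaluation trace:
emit(1) @ H0 ⇒ out+=1
emit(0) @ H0 ⇒ out+=0
H0 returns [1, 0, 0]
H1 returns [1, 0, 0]
= [1, 0, 0]

Answer: [1, 0, 0]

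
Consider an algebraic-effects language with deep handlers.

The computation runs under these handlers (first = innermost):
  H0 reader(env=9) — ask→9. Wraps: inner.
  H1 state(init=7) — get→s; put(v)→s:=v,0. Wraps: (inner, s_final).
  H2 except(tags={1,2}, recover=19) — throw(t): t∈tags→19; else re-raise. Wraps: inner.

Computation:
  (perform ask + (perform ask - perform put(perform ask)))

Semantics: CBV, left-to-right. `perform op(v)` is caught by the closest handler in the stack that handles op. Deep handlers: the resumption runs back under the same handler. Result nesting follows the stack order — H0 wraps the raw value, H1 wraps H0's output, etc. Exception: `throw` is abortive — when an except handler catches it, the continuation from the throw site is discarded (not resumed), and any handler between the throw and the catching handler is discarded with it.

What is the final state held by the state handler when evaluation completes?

Answer: 9

Evaluation trace:
ask @ H0 ⇒ 9
ask @ H0 ⇒ 9
ask @ H0 ⇒ 9
put(9) @ H1 ⇒ s:=9
H0 returns 18
H1 returns (18, 9)
H2 returns (18, 9)
= (18, 9)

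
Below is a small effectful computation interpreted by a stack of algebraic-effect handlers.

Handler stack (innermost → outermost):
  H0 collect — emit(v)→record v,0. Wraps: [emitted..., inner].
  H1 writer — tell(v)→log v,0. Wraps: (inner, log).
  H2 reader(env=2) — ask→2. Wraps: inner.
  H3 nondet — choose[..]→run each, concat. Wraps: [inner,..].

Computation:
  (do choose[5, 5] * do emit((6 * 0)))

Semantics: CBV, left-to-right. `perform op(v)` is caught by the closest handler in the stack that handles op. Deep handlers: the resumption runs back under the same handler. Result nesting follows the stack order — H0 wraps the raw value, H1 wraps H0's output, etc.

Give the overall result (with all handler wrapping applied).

Answer: [([0, 0], ()), ([0, 0], ())]

Evaluation trace:
choose[5, 5] @ H3
  branch[0] choose=5:
    emit(0) @ H0 ⇒ out+=0
    H0 returns [0, 0]
    H1 returns ([0, 0], ())
    H2 returns ([0, 0], ())
    H3 returns [([0, 0], ())]
  branch[1] choose=5:
    emit(0) @ H0 ⇒ out+=0
    H0 returns [0, 0]
    H1 returns ([0, 0], ())
    H2 returns ([0, 0], ())
    H3 returns [([0, 0], ())]
= [([0, 0], ()), ([0, 0], ())]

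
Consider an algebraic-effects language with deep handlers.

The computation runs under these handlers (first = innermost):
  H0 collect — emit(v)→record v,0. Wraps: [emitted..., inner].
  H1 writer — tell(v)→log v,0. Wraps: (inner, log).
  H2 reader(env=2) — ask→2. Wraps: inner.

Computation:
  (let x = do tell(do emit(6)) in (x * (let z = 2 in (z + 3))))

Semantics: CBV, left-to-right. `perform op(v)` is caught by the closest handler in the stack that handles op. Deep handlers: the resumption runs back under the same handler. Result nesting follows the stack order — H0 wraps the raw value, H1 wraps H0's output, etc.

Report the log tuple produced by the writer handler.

Working:
emit(6) @ H0 ⇒ out+=6
tell(0) @ H1 ⇒ log+=0
H0 returns [6, 0]
H1 returns ([6, 0], (0))
H2 returns ([6, 0], (0))
= ([6, 0], (0))

Answer: (0)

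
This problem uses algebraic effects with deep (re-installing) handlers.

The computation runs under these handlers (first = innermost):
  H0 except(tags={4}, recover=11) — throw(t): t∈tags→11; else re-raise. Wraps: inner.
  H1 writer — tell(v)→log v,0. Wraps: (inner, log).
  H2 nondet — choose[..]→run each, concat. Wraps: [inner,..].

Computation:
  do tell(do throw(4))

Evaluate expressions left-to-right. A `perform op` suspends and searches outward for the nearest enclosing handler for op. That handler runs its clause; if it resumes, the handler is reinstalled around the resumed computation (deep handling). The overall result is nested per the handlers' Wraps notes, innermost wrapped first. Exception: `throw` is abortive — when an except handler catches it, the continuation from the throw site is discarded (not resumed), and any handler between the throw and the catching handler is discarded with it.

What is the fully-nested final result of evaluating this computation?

Answer: [(11, ())]

Step-by-step:
throw(4) @ H0 caught ⇒ 11
H1 returns (11, ())
H2 returns [(11, ())]
= [(11, ())]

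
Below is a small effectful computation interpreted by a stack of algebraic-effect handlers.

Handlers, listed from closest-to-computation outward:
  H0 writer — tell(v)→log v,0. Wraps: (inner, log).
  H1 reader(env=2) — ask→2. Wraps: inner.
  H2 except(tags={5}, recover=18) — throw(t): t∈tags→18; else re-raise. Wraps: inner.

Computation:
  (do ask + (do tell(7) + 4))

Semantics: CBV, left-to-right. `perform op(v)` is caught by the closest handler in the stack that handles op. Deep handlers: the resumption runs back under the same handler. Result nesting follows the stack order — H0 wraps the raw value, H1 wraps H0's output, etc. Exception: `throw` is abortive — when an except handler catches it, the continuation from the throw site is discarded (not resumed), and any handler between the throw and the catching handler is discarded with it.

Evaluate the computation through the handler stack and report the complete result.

Working:
ask @ H1 ⇒ 2
tell(7) @ H0 ⇒ log+=7
H0 returns (6, (7))
H1 returns (6, (7))
H2 returns (6, (7))
= (6, (7))

Answer: (6, (7))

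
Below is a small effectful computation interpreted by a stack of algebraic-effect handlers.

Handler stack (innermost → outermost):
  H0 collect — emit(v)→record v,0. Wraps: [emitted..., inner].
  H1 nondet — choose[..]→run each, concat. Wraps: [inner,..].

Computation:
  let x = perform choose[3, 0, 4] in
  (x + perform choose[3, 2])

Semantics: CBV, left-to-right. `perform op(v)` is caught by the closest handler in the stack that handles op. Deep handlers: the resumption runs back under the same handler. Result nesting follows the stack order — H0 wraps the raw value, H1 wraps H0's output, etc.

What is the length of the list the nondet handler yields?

Working:
choose[3, 0, 4] @ H1
  branch[0] choose=3:
    choose[3, 2] @ H1
      branch[0] choose=3:
        H0 returns [6]
        H1 returns [[6]]
      branch[1] choose=2:
        H0 returns [5]
        H1 returns [[5]]
  branch[1] choose=0:
    choose[3, 2] @ H1
      branch[0] choose=3:
        H0 returns [3]
        H1 returns [[3]]
      branch[1] choose=2:
        H0 returns [2]
        H1 returns [[2]]
  branch[2] choose=4:
    choose[3, 2] @ H1
      branch[0] choose=3:
        H0 returns [7]
        H1 returns [[7]]
      branch[1] choose=2:
        H0 returns [6]
        H1 returns [[6]]
= [[6], [5], [3], [2], [7], [6]]

Answer: 6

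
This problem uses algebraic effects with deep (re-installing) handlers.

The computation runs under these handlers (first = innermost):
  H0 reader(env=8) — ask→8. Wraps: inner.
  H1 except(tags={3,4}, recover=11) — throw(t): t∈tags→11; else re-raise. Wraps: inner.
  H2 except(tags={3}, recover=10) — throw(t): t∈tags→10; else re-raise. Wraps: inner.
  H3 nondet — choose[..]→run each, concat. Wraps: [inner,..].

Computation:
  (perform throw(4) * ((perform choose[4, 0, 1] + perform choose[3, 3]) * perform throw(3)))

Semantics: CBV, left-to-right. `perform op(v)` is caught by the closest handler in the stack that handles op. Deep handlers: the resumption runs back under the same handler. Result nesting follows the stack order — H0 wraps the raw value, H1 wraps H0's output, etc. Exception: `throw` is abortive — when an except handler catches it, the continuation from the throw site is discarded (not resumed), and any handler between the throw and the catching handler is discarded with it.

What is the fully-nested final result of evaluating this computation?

Working:
throw(4) @ H1 caught ⇒ 11
H2 returns 11
H3 returns [11]
= [11]

Answer: [11]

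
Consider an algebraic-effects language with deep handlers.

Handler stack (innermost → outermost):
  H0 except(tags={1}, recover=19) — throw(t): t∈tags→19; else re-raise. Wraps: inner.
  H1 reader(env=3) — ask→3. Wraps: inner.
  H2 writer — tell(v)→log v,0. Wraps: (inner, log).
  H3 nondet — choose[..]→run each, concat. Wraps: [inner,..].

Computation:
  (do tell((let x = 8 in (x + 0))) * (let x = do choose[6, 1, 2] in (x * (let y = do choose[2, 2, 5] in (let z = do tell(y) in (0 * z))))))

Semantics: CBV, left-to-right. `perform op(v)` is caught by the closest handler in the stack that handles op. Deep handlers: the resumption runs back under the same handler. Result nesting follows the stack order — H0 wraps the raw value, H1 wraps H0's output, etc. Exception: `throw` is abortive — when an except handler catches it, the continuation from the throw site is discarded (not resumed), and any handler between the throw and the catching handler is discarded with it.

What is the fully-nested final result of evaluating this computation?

Evaluation trace:
tell(8) @ H2 ⇒ log+=8
choose[6, 1, 2] @ H3
  branch[0] choose=6:
    choose[2, 2, 5] @ H3
      branch[0] choose=2:
        tell(2) @ H2 ⇒ log+=2
        H0 returns 0
        H1 returns 0
        H2 returns (0, (8, 2))
        H3 returns [(0, (8, 2))]
      branch[1] choose=2:
        tell(2) @ H2 ⇒ log+=2
        H0 returns 0
        H1 returns 0
        H2 returns (0, (8, 2))
        H3 returns [(0, (8, 2))]
      branch[2] choose=5:
        tell(5) @ H2 ⇒ log+=5
        H0 returns 0
        H1 returns 0
        H2 returns (0, (8, 5))
        H3 returns [(0, (8, 5))]
  branch[1] choose=1:
    choose[2, 2, 5] @ H3
      branch[0] choose=2:
        tell(2) @ H2 ⇒ log+=2
        H0 returns 0
        H1 returns 0
        H2 returns (0, (8, 2))
        H3 returns [(0, (8, 2))]
      branch[1] choose=2:
        tell(2) @ H2 ⇒ log+=2
        H0 returns 0
        H1 returns 0
        H2 returns (0, (8, 2))
        H3 returns [(0, (8, 2))]
      branch[2] choose=5:
        tell(5) @ H2 ⇒ log+=5
        H0 returns 0
        H1 returns 0
        H2 returns (0, (8, 5))
        H3 returns [(0, (8, 5))]
  branch[2] choose=2:
    choose[2, 2, 5] @ H3
      branch[0] choose=2:
        tell(2) @ H2 ⇒ log+=2
        H0 returns 0
        H1 returns 0
        H2 returns (0, (8, 2))
        H3 returns [(0, (8, 2))]
      branch[1] choose=2:
        tell(2) @ H2 ⇒ log+=2
        H0 returns 0
        H1 returns 0
        H2 returns (0, (8, 2))
        H3 returns [(0, (8, 2))]
      branch[2] choose=5:
        tell(5) @ H2 ⇒ log+=5
        H0 returns 0
        H1 returns 0
        H2 returns (0, (8, 5))
        H3 returns [(0, (8, 5))]
= [(0, (8, 2)), (0, (8, 2)), (0, (8, 5)), (0, (8, 2)), (0, (8, 2)), (0, (8, 5)), (0, (8, 2)), (0, (8, 2)), (0, (8, 5))]

Answer: [(0, (8, 2)), (0, (8, 2)), (0, (8, 5)), (0, (8, 2)), (0, (8, 2)), (0, (8, 5)), (0, (8, 2)), (0, (8, 2)), (0, (8, 5))]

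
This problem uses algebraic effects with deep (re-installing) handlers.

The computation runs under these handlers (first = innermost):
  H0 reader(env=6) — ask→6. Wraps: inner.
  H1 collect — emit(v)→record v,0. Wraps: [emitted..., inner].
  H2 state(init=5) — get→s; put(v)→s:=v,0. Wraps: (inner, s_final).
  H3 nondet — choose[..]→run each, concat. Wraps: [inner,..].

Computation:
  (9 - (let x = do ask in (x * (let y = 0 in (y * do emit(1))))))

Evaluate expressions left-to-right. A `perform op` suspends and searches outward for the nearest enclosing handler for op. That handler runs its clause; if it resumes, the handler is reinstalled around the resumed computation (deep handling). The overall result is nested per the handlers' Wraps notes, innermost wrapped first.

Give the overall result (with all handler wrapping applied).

Working:
ask @ H0 ⇒ 6
emit(1) @ H1 ⇒ out+=1
H0 returns 9
H1 returns [1, 9]
H2 returns ([1, 9], 5)
H3 returns [([1, 9], 5)]
= [([1, 9], 5)]

Answer: [([1, 9], 5)]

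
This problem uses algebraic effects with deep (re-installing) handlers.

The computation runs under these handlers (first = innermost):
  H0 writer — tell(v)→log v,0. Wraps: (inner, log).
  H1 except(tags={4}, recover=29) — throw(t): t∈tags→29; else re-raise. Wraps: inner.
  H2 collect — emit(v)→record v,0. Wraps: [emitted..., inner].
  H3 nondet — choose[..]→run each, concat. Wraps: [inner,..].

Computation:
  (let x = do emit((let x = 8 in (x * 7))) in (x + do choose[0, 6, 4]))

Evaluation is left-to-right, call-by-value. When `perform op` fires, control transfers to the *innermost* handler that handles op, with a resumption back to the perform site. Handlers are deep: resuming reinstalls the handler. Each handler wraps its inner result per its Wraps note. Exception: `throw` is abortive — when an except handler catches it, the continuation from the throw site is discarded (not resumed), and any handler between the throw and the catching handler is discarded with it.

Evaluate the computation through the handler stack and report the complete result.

Evaluation trace:
emit(56) @ H2 ⇒ out+=56
choose[0, 6, 4] @ H3
  branch[0] choose=0:
    H0 returns (0, ())
    H1 returns (0, ())
    H2 returns [56, (0, ())]
    H3 returns [[56, (0, ())]]
  branch[1] choose=6:
    H0 returns (6, ())
    H1 returns (6, ())
    H2 returns [56, (6, ())]
    H3 returns [[56, (6, ())]]
  branch[2] choose=4:
    H0 returns (4, ())
    H1 returns (4, ())
    H2 returns [56, (4, ())]
    H3 returns [[56, (4, ())]]
= [[56, (0, ())], [56, (6, ())], [56, (4, ())]]

Answer: [[56, (0, ())], [56, (6, ())], [56, (4, ())]]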